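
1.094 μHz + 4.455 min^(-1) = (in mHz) 74.25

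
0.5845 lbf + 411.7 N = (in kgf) 42.25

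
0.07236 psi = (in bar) 0.004989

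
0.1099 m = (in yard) 0.1202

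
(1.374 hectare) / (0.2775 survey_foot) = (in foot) 5.33e+05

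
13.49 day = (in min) 1.943e+04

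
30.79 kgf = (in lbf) 67.88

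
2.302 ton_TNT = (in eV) 6.012e+28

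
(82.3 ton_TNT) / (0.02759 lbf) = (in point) 7.953e+15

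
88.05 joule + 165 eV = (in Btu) 0.08346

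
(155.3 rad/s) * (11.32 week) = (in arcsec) 2.193e+14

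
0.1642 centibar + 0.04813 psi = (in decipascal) 4960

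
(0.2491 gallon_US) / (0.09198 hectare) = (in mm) 0.001025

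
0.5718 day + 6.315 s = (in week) 0.0817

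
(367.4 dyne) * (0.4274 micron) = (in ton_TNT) 3.753e-19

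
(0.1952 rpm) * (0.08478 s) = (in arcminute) 5.958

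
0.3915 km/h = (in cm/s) 10.88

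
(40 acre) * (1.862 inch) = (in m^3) 7656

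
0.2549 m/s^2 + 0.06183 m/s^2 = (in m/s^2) 0.3167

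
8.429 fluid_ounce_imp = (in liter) 0.2395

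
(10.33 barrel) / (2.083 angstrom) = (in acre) 1.948e+06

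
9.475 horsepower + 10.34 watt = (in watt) 7076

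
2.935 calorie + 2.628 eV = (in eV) 7.665e+19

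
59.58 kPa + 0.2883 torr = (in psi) 8.647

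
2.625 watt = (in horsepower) 0.00352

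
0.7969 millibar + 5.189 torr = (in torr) 5.787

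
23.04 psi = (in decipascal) 1.589e+06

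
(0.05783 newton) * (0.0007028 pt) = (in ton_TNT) 3.427e-18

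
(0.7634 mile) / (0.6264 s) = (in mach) 5.76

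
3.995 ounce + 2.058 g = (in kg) 0.1153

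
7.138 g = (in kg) 0.007138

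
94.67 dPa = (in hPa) 0.09467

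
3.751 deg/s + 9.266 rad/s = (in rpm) 89.11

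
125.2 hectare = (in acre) 309.4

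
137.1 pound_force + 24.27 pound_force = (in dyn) 7.178e+07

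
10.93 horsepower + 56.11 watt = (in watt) 8207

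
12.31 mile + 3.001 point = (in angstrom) 1.981e+14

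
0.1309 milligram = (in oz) 4.617e-06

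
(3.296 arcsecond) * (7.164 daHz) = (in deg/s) 0.06559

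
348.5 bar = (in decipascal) 3.485e+08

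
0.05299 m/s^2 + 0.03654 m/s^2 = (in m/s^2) 0.08953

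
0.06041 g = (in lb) 0.0001332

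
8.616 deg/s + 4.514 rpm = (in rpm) 5.95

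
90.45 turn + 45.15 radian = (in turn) 97.64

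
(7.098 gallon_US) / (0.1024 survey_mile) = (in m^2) 0.000163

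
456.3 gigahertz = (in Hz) 4.563e+11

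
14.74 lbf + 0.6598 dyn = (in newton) 65.57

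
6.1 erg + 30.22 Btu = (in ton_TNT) 7.62e-06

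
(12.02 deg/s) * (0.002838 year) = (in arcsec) 3.873e+09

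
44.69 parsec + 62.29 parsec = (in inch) 1.3e+20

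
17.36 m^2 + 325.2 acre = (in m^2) 1.316e+06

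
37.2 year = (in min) 1.955e+07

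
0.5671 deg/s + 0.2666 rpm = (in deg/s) 2.167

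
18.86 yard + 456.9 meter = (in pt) 1.344e+06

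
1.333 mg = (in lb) 2.939e-06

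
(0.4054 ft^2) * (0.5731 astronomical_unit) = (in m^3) 3.229e+09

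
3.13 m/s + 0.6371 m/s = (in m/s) 3.767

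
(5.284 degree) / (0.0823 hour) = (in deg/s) 0.01783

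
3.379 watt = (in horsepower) 0.004531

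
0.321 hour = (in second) 1156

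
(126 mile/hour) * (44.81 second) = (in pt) 7.155e+06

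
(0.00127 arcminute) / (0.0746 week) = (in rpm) 7.819e-11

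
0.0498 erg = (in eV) 3.108e+10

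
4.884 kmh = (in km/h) 4.884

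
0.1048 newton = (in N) 0.1048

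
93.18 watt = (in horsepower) 0.125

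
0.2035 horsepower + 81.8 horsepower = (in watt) 6.115e+04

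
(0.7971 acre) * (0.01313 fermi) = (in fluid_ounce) 1.432e-09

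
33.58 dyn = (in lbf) 7.549e-05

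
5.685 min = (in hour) 0.09475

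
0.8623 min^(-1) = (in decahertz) 0.001437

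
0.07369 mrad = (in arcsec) 15.2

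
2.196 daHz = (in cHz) 2196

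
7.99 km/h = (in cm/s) 221.9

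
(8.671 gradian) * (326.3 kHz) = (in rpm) 4.244e+05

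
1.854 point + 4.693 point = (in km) 2.31e-06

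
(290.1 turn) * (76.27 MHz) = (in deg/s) 7.965e+12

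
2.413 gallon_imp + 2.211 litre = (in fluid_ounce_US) 445.7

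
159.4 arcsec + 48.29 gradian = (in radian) 0.7593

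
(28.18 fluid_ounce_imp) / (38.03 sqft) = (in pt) 0.6424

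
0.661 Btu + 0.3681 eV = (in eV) 4.353e+21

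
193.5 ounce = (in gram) 5486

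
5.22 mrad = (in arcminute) 17.95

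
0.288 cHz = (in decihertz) 0.0288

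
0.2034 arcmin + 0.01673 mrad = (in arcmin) 0.2609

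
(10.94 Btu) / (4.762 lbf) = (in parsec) 1.766e-14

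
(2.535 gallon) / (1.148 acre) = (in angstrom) 2.066e+04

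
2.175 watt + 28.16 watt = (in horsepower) 0.04068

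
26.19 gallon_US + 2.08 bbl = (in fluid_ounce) 1.453e+04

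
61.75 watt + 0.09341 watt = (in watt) 61.84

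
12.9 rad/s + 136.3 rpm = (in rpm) 259.5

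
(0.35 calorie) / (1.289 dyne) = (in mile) 70.59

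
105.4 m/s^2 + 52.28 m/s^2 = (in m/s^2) 157.7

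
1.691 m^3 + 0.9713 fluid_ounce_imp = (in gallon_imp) 372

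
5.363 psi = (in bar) 0.3698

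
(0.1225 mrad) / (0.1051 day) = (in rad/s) 1.349e-08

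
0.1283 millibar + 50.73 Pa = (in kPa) 0.06356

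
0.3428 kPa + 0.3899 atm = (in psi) 5.78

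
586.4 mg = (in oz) 0.02068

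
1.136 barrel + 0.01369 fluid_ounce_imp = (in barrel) 1.136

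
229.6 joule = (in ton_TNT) 5.488e-08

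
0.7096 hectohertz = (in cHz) 7096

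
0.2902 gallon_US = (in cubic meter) 0.001099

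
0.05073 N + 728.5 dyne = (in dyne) 5801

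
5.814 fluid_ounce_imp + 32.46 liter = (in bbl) 0.2052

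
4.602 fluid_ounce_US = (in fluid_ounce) 4.602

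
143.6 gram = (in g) 143.6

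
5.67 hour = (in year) 0.0006473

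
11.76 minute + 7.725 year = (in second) 2.436e+08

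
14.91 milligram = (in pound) 3.287e-05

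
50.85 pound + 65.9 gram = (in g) 2.313e+04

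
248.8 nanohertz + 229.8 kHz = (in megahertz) 0.2298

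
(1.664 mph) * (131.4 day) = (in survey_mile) 5248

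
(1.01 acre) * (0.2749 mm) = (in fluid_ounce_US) 3.799e+04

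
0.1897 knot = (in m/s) 0.09759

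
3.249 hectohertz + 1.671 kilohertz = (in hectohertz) 19.96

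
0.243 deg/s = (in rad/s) 0.004241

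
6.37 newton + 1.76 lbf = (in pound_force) 3.192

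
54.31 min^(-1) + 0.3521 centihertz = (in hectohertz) 0.009087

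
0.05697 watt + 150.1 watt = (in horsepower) 0.2014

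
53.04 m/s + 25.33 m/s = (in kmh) 282.1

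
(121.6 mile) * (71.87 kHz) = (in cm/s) 1.406e+12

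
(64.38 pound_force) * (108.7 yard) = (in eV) 1.777e+23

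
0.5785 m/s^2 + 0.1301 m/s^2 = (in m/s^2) 0.7086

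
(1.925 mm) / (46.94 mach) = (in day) 1.394e-12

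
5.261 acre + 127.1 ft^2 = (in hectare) 2.13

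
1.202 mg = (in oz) 4.24e-05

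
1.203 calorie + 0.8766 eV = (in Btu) 0.004771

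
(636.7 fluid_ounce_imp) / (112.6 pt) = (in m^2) 0.4554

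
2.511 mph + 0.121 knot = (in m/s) 1.185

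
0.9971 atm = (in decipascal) 1.01e+06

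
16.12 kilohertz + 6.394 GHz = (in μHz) 6.394e+15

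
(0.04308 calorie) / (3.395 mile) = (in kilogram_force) 3.364e-06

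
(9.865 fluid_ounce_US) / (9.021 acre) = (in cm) 7.991e-07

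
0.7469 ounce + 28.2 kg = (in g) 2.822e+04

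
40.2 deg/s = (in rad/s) 0.7016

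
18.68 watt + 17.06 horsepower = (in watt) 1.274e+04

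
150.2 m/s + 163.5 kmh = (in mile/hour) 437.6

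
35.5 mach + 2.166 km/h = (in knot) 2.35e+04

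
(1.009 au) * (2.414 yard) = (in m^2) 3.332e+11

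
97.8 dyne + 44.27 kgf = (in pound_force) 97.6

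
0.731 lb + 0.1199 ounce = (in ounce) 11.82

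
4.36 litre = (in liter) 4.36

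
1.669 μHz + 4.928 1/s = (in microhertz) 4.928e+06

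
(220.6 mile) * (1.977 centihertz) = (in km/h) 2.527e+04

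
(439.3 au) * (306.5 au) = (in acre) 7.446e+23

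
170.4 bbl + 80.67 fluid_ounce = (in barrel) 170.4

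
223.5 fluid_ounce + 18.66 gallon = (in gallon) 20.41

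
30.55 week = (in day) 213.8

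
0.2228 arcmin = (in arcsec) 13.37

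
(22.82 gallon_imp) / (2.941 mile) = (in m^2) 2.192e-05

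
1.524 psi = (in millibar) 105.1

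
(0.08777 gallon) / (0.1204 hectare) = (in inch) 1.086e-05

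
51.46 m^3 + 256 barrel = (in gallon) 2.435e+04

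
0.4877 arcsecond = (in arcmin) 0.008128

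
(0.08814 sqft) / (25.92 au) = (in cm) 2.112e-13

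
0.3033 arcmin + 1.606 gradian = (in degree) 1.45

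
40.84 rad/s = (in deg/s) 2340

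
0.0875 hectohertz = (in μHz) 8.75e+06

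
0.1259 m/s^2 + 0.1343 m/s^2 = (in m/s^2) 0.2602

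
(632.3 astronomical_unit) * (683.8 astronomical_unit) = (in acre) 2.391e+24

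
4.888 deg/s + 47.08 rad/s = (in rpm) 450.4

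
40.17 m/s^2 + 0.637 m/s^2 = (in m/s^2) 40.81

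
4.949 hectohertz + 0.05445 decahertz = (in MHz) 0.0004954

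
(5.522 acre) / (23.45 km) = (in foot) 3.126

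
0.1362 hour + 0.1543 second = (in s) 490.5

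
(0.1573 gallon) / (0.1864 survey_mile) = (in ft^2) 2.137e-05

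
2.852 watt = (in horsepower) 0.003825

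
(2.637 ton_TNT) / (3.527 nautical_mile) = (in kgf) 1.722e+05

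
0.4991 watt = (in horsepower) 0.0006693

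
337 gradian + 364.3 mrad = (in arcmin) 1.945e+04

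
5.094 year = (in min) 2.677e+06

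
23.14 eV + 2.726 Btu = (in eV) 1.795e+22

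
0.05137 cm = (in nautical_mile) 2.774e-07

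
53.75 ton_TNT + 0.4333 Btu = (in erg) 2.249e+18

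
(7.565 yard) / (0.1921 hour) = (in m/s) 0.01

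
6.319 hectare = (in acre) 15.61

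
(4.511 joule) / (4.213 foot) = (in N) 3.513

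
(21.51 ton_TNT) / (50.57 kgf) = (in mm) 1.815e+11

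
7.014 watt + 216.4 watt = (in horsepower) 0.2996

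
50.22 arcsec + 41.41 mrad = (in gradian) 2.652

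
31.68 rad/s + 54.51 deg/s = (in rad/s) 32.63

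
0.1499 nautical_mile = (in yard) 303.6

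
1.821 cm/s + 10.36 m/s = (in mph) 23.22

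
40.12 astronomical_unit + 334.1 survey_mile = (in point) 1.701e+16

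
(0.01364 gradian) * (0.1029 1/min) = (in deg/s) 2.105e-05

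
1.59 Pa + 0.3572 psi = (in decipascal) 2.464e+04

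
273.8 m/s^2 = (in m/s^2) 273.8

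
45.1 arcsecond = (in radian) 0.0002187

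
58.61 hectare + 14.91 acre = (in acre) 159.7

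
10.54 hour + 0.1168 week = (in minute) 1810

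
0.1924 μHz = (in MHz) 1.924e-13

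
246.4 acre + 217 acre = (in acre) 463.4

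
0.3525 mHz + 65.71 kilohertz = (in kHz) 65.71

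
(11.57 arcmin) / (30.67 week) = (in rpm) 1.733e-09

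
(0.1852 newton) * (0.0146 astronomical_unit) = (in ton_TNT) 0.09668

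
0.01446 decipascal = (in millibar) 1.446e-05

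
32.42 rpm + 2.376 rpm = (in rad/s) 3.644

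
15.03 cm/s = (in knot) 0.2922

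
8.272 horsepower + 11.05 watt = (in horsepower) 8.287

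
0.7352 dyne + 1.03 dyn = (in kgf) 1.8e-06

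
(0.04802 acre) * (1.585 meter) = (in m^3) 308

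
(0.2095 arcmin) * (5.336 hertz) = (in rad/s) 0.0003252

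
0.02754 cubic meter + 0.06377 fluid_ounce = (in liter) 27.54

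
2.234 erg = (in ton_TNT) 5.339e-17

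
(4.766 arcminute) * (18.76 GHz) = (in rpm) 2.484e+08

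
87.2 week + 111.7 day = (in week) 103.2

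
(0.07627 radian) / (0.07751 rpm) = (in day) 0.0001088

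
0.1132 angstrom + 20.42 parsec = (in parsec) 20.42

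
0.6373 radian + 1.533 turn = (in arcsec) 2.118e+06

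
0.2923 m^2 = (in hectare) 2.923e-05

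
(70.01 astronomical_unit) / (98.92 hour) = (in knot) 5.717e+07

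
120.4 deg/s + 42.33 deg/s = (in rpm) 27.12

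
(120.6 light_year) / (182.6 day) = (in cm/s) 7.232e+12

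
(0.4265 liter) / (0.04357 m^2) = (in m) 0.009789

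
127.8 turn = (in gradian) 5.112e+04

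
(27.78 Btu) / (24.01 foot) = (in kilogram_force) 408.4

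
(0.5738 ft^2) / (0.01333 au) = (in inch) 1.052e-09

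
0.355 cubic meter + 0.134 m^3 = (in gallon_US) 129.2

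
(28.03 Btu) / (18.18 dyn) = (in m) 1.627e+08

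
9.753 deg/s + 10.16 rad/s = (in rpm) 98.65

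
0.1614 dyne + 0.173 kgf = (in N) 1.697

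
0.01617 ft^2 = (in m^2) 0.001502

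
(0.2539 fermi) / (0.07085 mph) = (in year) 2.542e-22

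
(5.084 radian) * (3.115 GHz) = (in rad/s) 1.584e+10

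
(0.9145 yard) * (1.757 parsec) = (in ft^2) 4.88e+17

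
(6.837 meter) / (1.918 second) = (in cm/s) 356.5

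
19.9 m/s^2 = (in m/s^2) 19.9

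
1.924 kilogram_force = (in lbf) 4.242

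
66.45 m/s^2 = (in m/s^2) 66.45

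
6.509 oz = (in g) 184.5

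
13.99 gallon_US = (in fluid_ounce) 1791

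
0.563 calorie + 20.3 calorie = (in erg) 8.729e+08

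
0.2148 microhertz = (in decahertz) 2.148e-08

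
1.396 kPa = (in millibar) 13.96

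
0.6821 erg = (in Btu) 6.465e-11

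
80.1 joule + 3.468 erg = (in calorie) 19.14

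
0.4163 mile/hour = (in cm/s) 18.61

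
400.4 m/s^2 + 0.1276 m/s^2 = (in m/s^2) 400.5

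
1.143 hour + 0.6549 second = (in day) 0.04763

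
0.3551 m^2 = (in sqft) 3.822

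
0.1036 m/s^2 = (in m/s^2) 0.1036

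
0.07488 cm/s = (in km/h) 0.002696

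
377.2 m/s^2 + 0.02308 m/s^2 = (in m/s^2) 377.2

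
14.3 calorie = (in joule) 59.83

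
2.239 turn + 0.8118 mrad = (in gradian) 895.7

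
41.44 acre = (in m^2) 1.677e+05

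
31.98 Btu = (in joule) 3.374e+04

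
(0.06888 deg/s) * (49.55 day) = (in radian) 5147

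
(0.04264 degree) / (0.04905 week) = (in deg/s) 1.437e-06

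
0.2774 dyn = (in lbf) 6.236e-07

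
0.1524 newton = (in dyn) 1.524e+04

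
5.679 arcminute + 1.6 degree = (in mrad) 29.58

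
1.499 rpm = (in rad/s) 0.157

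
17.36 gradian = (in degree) 15.62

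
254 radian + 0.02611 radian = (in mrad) 2.54e+05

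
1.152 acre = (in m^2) 4662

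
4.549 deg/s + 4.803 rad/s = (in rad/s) 4.882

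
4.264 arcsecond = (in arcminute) 0.07107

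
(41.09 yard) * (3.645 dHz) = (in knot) 26.62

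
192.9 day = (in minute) 2.778e+05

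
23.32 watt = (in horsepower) 0.03127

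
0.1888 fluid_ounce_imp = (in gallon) 0.001417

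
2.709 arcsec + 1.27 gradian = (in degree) 1.144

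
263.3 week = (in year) 5.05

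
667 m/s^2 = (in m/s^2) 667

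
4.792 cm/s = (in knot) 0.09315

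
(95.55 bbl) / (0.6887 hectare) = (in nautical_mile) 1.191e-06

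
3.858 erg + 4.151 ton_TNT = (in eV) 1.084e+29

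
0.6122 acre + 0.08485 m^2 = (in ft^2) 2.667e+04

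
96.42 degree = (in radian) 1.683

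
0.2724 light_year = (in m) 2.577e+15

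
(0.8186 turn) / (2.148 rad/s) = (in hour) 0.0006651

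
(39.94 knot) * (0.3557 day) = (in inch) 2.486e+07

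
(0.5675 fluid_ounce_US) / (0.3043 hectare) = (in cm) 5.515e-07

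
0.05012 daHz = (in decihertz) 5.012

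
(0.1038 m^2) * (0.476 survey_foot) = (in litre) 15.06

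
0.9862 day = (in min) 1420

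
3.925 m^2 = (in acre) 0.0009699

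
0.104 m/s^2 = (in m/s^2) 0.104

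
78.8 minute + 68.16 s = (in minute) 79.94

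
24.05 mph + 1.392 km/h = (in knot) 21.65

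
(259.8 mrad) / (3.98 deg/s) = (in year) 1.186e-07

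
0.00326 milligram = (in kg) 3.26e-09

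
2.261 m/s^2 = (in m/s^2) 2.261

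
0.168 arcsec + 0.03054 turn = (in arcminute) 659.7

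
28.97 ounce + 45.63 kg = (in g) 4.645e+04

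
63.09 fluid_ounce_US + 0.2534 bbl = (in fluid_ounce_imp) 1484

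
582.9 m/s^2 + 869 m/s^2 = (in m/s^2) 1452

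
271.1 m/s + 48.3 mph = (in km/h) 1054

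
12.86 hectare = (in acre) 31.78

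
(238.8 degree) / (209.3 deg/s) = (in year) 3.618e-08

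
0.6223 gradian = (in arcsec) 2016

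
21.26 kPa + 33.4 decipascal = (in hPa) 212.6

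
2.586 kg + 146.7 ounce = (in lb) 14.87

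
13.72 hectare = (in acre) 33.9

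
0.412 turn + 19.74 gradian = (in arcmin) 9965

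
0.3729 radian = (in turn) 0.05935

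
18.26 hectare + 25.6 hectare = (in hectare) 43.86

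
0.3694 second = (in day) 4.275e-06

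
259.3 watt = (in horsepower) 0.3477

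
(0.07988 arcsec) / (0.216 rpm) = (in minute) 2.854e-07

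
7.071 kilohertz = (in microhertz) 7.071e+09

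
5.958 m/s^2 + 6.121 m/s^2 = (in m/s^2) 12.08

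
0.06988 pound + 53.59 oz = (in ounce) 54.71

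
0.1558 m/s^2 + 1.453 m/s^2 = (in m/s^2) 1.609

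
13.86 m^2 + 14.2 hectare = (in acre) 35.09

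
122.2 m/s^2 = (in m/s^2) 122.2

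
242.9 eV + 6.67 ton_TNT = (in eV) 1.742e+29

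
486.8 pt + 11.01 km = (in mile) 6.841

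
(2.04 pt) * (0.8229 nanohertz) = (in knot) 1.151e-12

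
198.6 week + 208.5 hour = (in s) 1.209e+08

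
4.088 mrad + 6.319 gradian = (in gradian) 6.579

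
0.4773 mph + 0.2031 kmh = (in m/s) 0.2698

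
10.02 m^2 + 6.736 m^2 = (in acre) 0.00414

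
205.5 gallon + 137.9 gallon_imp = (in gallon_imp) 309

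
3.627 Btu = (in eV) 2.388e+22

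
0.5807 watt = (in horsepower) 0.0007787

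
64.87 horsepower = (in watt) 4.837e+04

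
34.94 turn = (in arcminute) 7.547e+05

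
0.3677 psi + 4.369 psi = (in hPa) 326.6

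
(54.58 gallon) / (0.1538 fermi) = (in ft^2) 1.446e+16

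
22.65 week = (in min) 2.283e+05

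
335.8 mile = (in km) 540.4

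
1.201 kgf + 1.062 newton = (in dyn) 1.284e+06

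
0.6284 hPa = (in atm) 0.0006202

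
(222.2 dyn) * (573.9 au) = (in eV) 1.191e+30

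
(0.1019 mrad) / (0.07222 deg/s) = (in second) 0.08084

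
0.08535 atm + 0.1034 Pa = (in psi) 1.254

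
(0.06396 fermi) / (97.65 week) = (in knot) 2.105e-24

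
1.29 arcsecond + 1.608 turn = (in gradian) 643.2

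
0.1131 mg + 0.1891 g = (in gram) 0.1892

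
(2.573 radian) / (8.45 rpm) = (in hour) 0.0008077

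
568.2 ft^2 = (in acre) 0.01304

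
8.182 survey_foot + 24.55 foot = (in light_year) 1.055e-15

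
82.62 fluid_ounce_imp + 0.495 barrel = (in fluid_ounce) 2740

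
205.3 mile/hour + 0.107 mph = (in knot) 178.5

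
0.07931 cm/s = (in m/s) 0.0007931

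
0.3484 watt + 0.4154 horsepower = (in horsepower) 0.4159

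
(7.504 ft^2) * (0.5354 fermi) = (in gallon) 9.86e-14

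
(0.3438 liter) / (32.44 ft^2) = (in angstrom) 1.141e+06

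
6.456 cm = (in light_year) 6.824e-18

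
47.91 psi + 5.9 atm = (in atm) 9.16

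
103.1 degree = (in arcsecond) 3.712e+05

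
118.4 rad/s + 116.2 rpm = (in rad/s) 130.6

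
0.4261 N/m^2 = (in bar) 4.261e-06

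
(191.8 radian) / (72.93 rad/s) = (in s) 2.63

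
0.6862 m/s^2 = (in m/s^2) 0.6862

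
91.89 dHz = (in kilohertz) 0.009189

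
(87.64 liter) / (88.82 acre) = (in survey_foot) 7.999e-07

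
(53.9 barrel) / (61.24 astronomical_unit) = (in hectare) 9.354e-17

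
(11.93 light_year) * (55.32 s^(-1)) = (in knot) 1.214e+19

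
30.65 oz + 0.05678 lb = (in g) 894.7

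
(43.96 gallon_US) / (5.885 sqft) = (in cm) 30.44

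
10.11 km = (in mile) 6.282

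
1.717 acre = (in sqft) 7.479e+04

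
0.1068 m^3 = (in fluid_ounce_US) 3611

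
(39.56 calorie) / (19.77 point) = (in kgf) 2420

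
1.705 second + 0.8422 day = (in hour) 20.21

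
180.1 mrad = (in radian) 0.1801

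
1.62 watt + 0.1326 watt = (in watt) 1.753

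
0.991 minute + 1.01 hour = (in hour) 1.027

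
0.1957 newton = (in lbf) 0.044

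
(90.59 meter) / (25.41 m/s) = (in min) 0.05942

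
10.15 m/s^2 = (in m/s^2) 10.15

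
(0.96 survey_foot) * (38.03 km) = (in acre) 2.75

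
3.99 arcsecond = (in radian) 1.934e-05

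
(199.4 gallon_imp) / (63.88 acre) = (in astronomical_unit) 2.344e-17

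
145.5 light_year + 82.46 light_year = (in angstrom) 2.157e+28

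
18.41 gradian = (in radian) 0.2892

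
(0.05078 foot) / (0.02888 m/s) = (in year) 1.699e-08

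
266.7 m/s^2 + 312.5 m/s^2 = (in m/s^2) 579.2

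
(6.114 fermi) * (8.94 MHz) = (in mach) 1.605e-10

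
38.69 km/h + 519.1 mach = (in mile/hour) 3.954e+05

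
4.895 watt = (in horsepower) 0.006564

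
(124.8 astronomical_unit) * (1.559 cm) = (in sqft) 3.133e+12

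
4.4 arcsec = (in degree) 0.001222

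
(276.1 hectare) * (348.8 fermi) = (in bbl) 6.057e-06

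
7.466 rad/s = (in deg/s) 427.8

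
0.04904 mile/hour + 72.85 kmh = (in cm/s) 2026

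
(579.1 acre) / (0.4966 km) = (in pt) 1.338e+07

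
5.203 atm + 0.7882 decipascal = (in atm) 5.203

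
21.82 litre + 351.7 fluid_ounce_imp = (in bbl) 0.2001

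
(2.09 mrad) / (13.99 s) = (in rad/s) 0.0001494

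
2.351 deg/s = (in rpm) 0.3918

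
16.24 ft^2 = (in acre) 0.0003728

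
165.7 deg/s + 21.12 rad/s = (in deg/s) 1376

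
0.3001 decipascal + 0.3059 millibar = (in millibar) 0.3062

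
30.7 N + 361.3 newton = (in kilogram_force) 39.97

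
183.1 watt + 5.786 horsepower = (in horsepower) 6.032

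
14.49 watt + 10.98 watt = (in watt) 25.47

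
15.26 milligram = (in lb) 3.364e-05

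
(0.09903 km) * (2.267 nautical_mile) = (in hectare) 41.58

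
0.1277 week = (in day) 0.8939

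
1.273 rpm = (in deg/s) 7.638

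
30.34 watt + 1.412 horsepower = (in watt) 1083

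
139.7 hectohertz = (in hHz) 139.7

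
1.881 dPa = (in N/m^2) 0.1881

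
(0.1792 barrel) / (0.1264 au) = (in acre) 3.723e-16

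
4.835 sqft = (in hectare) 4.492e-05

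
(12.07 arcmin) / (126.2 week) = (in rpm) 4.393e-10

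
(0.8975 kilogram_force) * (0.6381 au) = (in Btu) 7.963e+08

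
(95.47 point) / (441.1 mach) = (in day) 2.595e-12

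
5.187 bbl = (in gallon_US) 217.9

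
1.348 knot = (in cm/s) 69.35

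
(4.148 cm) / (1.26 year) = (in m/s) 1.044e-09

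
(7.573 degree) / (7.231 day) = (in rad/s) 2.116e-07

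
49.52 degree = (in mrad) 864.3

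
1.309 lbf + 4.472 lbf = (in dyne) 2.572e+06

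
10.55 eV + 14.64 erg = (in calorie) 3.499e-07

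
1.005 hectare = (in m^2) 1.005e+04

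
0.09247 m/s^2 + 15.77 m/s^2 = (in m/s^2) 15.86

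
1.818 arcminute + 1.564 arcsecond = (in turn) 8.537e-05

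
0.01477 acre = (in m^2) 59.77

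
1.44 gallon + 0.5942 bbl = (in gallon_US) 26.4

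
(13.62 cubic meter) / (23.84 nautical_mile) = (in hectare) 3.085e-08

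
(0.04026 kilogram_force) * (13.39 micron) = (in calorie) 1.264e-06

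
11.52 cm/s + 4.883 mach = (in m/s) 1663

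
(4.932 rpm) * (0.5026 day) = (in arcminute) 7.71e+07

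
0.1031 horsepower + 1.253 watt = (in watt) 78.13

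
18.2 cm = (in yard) 0.199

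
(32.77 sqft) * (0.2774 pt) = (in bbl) 0.001874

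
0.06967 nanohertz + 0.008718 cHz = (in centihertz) 0.008718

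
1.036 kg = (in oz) 36.54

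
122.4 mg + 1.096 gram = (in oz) 0.04298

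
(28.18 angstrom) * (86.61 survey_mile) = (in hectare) 3.928e-08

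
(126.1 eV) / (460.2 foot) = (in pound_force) 3.238e-20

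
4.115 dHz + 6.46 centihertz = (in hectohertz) 0.004761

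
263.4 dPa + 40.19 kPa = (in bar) 0.4022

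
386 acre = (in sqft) 1.681e+07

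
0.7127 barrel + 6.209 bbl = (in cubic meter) 1.1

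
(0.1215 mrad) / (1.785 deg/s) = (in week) 6.448e-09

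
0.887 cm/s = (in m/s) 0.00887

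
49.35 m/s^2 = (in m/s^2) 49.35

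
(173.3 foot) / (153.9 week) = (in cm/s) 5.675e-05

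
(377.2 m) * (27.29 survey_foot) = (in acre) 0.7753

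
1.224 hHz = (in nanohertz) 1.224e+11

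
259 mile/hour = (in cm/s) 1.158e+04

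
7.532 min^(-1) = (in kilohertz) 0.0001255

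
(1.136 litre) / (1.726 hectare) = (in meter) 6.582e-08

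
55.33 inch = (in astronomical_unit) 9.394e-12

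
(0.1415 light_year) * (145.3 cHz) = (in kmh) 7.002e+15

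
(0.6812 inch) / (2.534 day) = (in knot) 1.536e-07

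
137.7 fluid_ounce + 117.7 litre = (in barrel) 0.7659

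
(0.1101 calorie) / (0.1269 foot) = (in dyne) 1.191e+06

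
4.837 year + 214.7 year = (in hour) 1.923e+06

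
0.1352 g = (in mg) 135.2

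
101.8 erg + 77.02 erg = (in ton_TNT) 4.274e-15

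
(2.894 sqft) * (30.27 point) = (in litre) 2.871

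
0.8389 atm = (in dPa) 8.5e+05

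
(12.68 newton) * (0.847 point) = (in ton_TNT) 9.055e-13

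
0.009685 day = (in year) 2.653e-05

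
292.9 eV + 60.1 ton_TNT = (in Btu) 2.383e+08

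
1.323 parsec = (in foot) 1.339e+17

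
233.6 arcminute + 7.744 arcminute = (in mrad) 70.2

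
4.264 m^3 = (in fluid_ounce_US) 1.442e+05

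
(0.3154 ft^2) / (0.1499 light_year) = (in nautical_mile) 1.116e-20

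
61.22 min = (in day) 0.04251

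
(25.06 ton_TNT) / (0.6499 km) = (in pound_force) 3.627e+07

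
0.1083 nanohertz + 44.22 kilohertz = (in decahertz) 4422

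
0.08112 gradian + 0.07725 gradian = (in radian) 0.002488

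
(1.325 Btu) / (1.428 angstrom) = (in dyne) 9.79e+17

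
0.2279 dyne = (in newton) 2.279e-06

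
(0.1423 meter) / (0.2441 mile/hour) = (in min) 0.02173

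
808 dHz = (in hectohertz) 0.808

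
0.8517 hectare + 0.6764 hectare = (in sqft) 1.645e+05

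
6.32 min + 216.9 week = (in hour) 3.644e+04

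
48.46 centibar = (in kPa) 48.46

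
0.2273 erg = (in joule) 2.273e-08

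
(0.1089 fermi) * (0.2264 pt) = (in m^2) 8.698e-21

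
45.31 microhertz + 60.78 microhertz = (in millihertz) 0.1061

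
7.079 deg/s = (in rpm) 1.18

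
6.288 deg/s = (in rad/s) 0.1097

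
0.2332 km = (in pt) 6.61e+05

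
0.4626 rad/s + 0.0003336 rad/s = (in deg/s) 26.52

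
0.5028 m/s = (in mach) 0.001477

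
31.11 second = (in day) 0.0003601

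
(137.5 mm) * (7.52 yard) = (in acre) 0.0002336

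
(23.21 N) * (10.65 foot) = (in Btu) 0.07141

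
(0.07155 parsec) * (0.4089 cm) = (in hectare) 9.028e+08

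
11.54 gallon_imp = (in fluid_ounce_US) 1774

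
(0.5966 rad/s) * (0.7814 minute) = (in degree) 1603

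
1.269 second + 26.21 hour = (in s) 9.436e+04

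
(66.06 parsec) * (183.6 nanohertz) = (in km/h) 1.347e+12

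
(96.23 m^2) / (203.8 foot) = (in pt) 4391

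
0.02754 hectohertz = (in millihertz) 2754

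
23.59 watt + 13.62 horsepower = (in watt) 1.018e+04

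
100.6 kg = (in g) 1.006e+05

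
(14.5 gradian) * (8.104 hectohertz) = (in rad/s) 184.6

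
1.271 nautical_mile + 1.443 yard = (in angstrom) 2.355e+13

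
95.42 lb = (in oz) 1527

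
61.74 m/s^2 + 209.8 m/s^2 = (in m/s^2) 271.5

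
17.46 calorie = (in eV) 4.56e+20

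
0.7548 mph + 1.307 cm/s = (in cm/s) 35.05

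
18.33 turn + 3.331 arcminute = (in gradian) 7332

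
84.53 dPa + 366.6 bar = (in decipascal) 3.666e+08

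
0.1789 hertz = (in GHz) 1.789e-10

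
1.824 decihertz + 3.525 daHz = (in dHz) 354.3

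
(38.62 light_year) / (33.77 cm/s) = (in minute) 1.803e+16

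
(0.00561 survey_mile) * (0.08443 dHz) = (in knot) 0.1482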